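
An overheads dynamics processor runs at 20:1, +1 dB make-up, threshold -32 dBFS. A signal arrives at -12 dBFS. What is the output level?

-30 dBFS

Overshoot: -12 − (-32) = 20 dB.
At 20:1 the overshoot is divided by 20, leaving 1 dB above threshold.
Output = -32 + 1 = -31 dBFS; make-up adds 1 dB, giving -30 dBFS.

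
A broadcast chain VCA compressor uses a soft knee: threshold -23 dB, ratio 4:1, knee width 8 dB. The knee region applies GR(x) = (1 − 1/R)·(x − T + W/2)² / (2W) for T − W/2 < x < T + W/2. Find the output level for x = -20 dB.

-22.296875 dB

x − T + W/2 = -20 − (-23) + 4 = 7.
GR = (1 − 1/4) × 7² / 16 = 0.75 × 49 / 16 = 2.296875 dB.
Output = -20 − 2.296875 = -22.296875 dB.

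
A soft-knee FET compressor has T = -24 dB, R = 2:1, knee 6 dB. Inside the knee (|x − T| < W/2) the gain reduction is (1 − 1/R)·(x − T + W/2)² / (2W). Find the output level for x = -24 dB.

-24.375 dB

x − T + W/2 = -24 − (-24) + 3 = 3.
GR = (1 − 1/2) × 3² / 12 = 0.5 × 9 / 12 = 0.375 dB.
Output = -24 − 0.375 = -24.375 dB.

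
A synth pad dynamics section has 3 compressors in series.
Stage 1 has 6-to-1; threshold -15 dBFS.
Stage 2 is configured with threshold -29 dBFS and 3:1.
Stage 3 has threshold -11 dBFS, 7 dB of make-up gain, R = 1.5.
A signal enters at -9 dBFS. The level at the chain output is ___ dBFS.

-17 dBFS

Stage 1: overshoot 6 dB → 6/6 = 1 dB → -14 dBFS.
Stage 2: -14 dBFS is 15 dB over -29 dBFS; at 3:1 that becomes 5 dB over, giving -24 dBFS.
Stage 3: -24 dBFS is at or below the -11 dBFS threshold — no compression; make-up brings it to -17 dBFS.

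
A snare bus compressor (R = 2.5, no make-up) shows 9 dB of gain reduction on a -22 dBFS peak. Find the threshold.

-37 dBFS

Gain reduction = -22 − (-31) = 9 dB; output overshoot = GR / (R − 1) = 9 / 1.5 = 6 dB.
Threshold = output − output overshoot = -31 − 6 = -37 dBFS.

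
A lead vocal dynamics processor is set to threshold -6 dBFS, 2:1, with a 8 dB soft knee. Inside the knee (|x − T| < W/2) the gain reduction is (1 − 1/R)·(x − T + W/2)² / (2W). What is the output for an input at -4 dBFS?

-5.125 dBFS

x − T + W/2 = -4 − (-6) + 4 = 6.
GR = (1 − 1/2) × 6² / 16 = 0.5 × 36 / 16 = 1.125 dB.
Output = -4 − 1.125 = -5.125 dBFS.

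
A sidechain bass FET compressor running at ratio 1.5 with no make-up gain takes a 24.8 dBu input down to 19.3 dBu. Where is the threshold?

8.3 dBu

Input is 16.5 dB above T (since output overshoot × R = input overshoot: (19.3 − T)·1.5 = 24.8 − T gives T = 8.3 dBu).
Check: 8.3 + (24.8 − 8.3)/1.5 = 8.3 + 11 = 19.3 dBu. ✓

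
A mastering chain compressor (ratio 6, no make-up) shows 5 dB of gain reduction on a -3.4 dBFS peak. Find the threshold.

Gain reduction = -3.4 − (-8.4) = 5 dB; output overshoot = GR / (R − 1) = 5 / 5 = 1 dB.
Threshold = output − output overshoot = -8.4 − 1 = -9.4 dBFS.

-9.4 dBFS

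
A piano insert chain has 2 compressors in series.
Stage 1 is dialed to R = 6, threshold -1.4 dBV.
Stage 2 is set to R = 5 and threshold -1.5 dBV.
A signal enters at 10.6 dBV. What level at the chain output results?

-1.08 dBV

Stage 1: 10.6 dBV is 12 dB over -1.4 dBV; at 6:1 that becomes 2 dB over, giving 0.6 dBV.
Stage 2: 2.1 dB above -1.5 dBV, reduced 5:1 to 0.42 dB above → -1.08 dBV.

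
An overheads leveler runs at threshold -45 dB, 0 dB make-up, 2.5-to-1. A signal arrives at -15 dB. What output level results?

-33 dB

The input is 30 dB above the -45 dB threshold.
The 30 dB excess becomes 12 dB after 2.5:1 reduction.
So the level is -45 + 12 = -33 dB.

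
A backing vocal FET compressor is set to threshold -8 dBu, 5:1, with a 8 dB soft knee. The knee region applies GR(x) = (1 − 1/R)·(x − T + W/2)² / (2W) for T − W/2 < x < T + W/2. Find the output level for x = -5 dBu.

x − T + W/2 = -5 − (-8) + 4 = 7.
GR = (1 − 1/5) × 7² / 16 = 0.8 × 49 / 16 = 2.45 dB.
Output = -5 − 2.45 = -7.45 dBu.

-7.45 dBu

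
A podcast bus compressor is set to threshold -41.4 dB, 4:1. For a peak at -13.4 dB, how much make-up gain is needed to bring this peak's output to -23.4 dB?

Overshoot 28 dB → 28/4 = 7 dB after compression, so the compressed level is -41.4 + 7 = -34.4 dB.
Make-up = target − compressed = -23.4 − (-34.4) = 11 dB.

11 dB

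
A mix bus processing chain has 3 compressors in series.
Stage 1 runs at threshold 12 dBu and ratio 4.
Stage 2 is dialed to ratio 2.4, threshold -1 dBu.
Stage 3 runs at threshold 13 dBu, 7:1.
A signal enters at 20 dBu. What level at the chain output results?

5.25 dBu

Stage 1: 20 dBu is 8 dB over 12 dBu; at 4:1 that becomes 2 dB over, giving 14 dBu.
Stage 2: overshoot 15 dB → 15/2.4 = 6.25 dB → 5.25 dBu.
Stage 3: 5.25 dBu ≤ 13 dBu, so stage 3 doesn't engage; output 5.25 dBu.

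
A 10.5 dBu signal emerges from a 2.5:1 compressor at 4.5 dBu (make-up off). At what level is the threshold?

0.5 dBu

Gain reduction = 10.5 − 4.5 = 6 dB; output overshoot = GR / (R − 1) = 6 / 1.5 = 4 dB.
Threshold = output − output overshoot = 4.5 − 4 = 0.5 dBu.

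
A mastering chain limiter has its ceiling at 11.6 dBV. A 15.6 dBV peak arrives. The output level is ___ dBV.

At ∞:1, everything above 11.6 dBV is held at the ceiling.

11.6 dBV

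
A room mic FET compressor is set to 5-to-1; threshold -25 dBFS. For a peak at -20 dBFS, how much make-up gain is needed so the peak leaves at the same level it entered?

The peak compresses to -25 + 5/5 = -24 dBFS.
To reach -20 dBFS requires -20 − (-24) = 4 dB of make-up.

4 dB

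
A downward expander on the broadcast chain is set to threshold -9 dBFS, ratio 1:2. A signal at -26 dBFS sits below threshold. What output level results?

Below threshold, a 1:2 expander applies gain = (2−1)×(T − x) of attenuation.
(2−1) × 17 = 17 dB, so output = -26 − 17 = -43 dBFS.

-43 dBFS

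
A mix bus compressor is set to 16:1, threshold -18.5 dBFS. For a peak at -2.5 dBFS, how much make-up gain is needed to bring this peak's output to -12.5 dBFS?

5 dB

The peak compresses to -18.5 + 16/16 = -17.5 dBFS.
To reach -12.5 dBFS requires -12.5 − (-17.5) = 5 dB of make-up.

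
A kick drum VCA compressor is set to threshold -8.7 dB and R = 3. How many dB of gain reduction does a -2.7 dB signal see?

Overshoot = -2.7 − (-8.7) = 6 dB.
After 3:1 compression the overshoot becomes 6/3 = 2 dB.
So the signal is attenuated by 6 − 2 = 4 dB.

4 dB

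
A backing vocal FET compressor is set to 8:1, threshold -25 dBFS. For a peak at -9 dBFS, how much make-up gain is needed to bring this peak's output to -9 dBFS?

14 dB

Overshoot 16 dB → 16/8 = 2 dB after compression, so the compressed level is -25 + 2 = -23 dBFS.
Make-up = target − compressed = -9 − (-23) = 14 dB.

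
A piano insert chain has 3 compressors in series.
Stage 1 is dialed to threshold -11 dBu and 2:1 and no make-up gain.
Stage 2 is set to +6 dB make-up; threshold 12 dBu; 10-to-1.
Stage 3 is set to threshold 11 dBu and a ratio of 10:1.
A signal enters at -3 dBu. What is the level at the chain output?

-1 dBu

Stage 1: -3 dBu is 8 dB over -11 dBu; at 2:1 that becomes 4 dB over, giving -7 dBu.
Stage 2: below threshold (-7 ≤ 12); passes unchanged; make-up brings it to -1 dBu.
Stage 3: -1 dBu ≤ 11 dBu, so stage 3 doesn't engage; output -1 dBu.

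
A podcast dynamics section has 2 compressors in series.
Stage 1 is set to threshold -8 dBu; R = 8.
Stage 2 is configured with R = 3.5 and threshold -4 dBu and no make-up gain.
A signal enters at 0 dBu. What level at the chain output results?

Stage 1: 0 dBu is 8 dB over -8 dBu; at 8:1 that becomes 1 dB over, giving -7 dBu.
Stage 2: -7 dBu is at or below the -4 dBu threshold — no compression; output -7 dBu.

-7 dBu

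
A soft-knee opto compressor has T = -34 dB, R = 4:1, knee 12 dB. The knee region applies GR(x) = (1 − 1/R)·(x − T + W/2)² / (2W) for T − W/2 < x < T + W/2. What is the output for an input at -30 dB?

x − T + W/2 = -30 − (-34) + 6 = 10.
GR = (1 − 1/4) × 10² / 24 = 0.75 × 100 / 24 = 3.125 dB.
Output = -30 − 3.125 = -33.125 dB.

-33.125 dB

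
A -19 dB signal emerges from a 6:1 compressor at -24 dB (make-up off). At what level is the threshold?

-25 dB

Input is 6 dB above T (since output overshoot × R = input overshoot: (-24 − T)·6 = -19 − T gives T = -25 dB).
Check: -25 + (-19 − (-25))/6 = -25 + 1 = -24 dB. ✓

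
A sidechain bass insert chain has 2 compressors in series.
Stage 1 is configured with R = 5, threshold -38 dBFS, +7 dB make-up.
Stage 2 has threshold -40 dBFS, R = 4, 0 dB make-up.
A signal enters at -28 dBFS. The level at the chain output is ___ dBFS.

Stage 1: -28 dBFS is 10 dB over -38 dBFS; at 5:1 that becomes 2 dB over, giving -36 dBFS; +7 dB make-up → -29 dBFS.
Stage 2: -29 dBFS is 11 dB over -40 dBFS; at 4:1 that becomes 2.75 dB over, giving -37.25 dBFS.

-37.25 dBFS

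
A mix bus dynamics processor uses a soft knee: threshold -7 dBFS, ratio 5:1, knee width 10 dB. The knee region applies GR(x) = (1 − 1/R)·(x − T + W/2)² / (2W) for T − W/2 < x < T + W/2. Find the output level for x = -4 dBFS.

-6.56 dBFS

x − T + W/2 = -4 − (-7) + 5 = 8.
GR = (1 − 1/5) × 8² / 20 = 0.8 × 64 / 20 = 2.56 dB.
Output = -4 − 2.56 = -6.56 dBFS.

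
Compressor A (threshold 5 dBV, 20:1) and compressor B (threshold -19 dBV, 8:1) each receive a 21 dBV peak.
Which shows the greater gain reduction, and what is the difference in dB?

A: overshoot 16 dB → output overshoot 0.8 dB → GR 15.2 dB.
B: overshoot 40 dB → output overshoot 5 dB → GR 35 dB.
B applies 19.8 dB more gain reduction.

B, by 19.8 dB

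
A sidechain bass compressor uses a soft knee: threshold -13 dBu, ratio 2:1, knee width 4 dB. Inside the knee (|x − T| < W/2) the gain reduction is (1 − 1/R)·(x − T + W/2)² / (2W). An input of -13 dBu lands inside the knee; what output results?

x − T + W/2 = -13 − (-13) + 2 = 2.
GR = (1 − 1/2) × 2² / 8 = 0.5 × 4 / 8 = 0.25 dB.
Output = -13 − 0.25 = -13.25 dBu.

-13.25 dBu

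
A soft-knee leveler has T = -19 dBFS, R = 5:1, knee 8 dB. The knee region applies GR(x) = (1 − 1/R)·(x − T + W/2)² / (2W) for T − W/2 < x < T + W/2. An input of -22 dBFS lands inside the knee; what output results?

x − T + W/2 = -22 − (-19) + 4 = 1.
GR = (1 − 1/5) × 1² / 16 = 0.8 × 1 / 16 = 0.05 dB.
Output = -22 − 0.05 = -22.05 dBFS.

-22.05 dBFS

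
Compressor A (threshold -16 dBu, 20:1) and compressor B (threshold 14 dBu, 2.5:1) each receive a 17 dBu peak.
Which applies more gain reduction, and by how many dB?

A, by 29.55 dB

A: 33 dB over, compressed to 1.65 dB over, so 31.35 dB of GR.
B: 3 dB over, compressed to 1.2 dB over, so 1.8 dB of GR.
Difference: 29.55 dB in favour of A.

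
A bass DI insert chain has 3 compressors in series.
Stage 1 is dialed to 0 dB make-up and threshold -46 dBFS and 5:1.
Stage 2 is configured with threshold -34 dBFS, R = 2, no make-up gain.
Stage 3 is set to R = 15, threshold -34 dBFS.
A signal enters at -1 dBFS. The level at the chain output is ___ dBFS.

Stage 1: -1 dBFS is 45 dB over -46 dBFS; at 5:1 that becomes 9 dB over, giving -37 dBFS.
Stage 2: -37 dBFS ≤ -34 dBFS, so stage 2 doesn't engage; output -37 dBFS.
Stage 3: -37 dBFS is at or below the -34 dBFS threshold — no compression; output -37 dBFS.

-37 dBFS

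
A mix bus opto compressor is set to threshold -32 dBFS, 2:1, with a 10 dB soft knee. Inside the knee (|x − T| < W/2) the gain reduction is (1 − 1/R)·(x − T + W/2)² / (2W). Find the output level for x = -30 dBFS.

x − T + W/2 = -30 − (-32) + 5 = 7.
GR = (1 − 1/2) × 7² / 20 = 0.5 × 49 / 20 = 1.225 dB.
Output = -30 − 1.225 = -31.225 dBFS.

-31.225 dBFS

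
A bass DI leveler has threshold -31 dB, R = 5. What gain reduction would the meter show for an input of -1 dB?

24 dB

Overshoot = -1 − (-31) = 30 dB.
At 5:1, output sits 30/5 = 6 dB above threshold.
GR = overshoot in − overshoot out = 30 − 6 = 24 dB.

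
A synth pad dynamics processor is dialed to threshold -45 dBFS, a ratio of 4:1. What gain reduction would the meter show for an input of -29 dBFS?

12 dB

-29 dBFS exceeds the threshold by 16 dB.
At 4:1, output sits 16/4 = 4 dB above threshold.
Gain reduction = 16 − 4 = 12 dB.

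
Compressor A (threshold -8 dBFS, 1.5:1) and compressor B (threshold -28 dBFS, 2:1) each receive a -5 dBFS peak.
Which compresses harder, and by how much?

B, by 10.5 dB

A: 3 dB over, compressed to 2 dB over, so 1 dB of GR.
B: 23 dB over, compressed to 11.5 dB over, so 11.5 dB of GR.
B applies 10.5 dB more gain reduction.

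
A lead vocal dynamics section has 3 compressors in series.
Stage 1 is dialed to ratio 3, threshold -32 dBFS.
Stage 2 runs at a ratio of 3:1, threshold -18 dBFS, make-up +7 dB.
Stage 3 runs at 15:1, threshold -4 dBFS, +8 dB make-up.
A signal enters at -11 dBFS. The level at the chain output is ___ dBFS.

Stage 1: 21 dB above -32 dBFS, reduced 3:1 to 7 dB above → -25 dBFS.
Stage 2: below threshold (-25 ≤ -18); passes unchanged; make-up brings it to -18 dBFS.
Stage 3: -18 dBFS ≤ -4 dBFS, so stage 3 doesn't engage; make-up brings it to -10 dBFS.

-10 dBFS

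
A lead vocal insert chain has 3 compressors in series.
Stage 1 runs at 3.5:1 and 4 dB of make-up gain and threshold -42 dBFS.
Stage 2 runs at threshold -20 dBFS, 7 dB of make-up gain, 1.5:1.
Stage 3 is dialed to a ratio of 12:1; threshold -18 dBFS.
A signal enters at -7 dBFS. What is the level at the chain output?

-21 dBFS

Stage 1: -7 dBFS is 35 dB over -42 dBFS; at 3.5:1 that becomes 10 dB over, giving -32 dBFS; +4 dB make-up → -28 dBFS.
Stage 2: below threshold (-28 ≤ -20); passes unchanged; make-up brings it to -21 dBFS.
Stage 3: below threshold (-21 ≤ -18); passes unchanged; output -21 dBFS.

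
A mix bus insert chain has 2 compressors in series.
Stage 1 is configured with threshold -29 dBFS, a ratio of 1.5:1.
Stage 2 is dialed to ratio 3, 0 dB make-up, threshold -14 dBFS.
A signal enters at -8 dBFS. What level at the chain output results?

Stage 1: overshoot 21 dB → 21/1.5 = 14 dB → -15 dBFS.
Stage 2: -15 dBFS is at or below the -14 dBFS threshold — no compression; output -15 dBFS.

-15 dBFS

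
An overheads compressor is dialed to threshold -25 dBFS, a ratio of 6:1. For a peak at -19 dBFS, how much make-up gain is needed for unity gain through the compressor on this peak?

Without make-up, output = threshold + overshoot/6 = -25 + 1 = -24 dBFS.
Gap to target: 5 dB.

5 dB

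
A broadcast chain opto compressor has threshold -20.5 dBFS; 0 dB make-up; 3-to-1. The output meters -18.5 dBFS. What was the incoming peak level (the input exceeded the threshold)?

Post-compression overshoot = -18.5 − (-20.5) = 2 dB.
Input overshoot = R × output overshoot = 6 dB → input = -20.5 + 6 = -14.5 dBFS.

-14.5 dBFS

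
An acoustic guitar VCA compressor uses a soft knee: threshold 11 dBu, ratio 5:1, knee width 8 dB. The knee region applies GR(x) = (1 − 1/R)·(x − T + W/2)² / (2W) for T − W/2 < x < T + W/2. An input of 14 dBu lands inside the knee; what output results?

11.55 dBu

x − T + W/2 = 14 − 11 + 4 = 7.
GR = (1 − 1/5) × 7² / 16 = 0.8 × 49 / 16 = 2.45 dB.
Output = 14 − 2.45 = 11.55 dBu.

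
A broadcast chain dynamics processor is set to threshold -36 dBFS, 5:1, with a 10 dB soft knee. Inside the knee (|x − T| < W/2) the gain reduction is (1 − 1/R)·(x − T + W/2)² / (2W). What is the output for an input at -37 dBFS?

x − T + W/2 = -37 − (-36) + 5 = 4.
GR = (1 − 1/5) × 4² / 20 = 0.8 × 16 / 20 = 0.64 dB.
Output = -37 − 0.64 = -37.64 dBFS.

-37.64 dBFS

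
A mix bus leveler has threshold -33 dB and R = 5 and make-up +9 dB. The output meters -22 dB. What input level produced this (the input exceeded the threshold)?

-23 dB

Before make-up, the level was -22 − 9 = -31 dB.
The compressed level sits -31 − (-33) = 2 dB over threshold.
Input overshoot = R × output overshoot = 10 dB → input = -33 + 10 = -23 dB.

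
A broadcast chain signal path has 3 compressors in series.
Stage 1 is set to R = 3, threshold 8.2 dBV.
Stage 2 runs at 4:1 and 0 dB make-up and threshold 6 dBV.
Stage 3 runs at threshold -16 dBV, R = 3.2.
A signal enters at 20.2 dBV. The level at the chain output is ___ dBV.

-8.640625 dBV

Stage 1: 20.2 dBV is 12 dB over 8.2 dBV; at 3:1 that becomes 4 dB over, giving 12.2 dBV.
Stage 2: 6.2 dB above 6 dBV, reduced 4:1 to 1.55 dB above → 7.55 dBV.
Stage 3: 7.55 dBV is 23.55 dB over -16 dBV; at 3.2:1 that becomes 7.359375 dB over, giving -8.640625 dBV.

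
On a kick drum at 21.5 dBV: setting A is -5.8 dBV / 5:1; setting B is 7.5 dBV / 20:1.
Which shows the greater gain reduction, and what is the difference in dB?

A, by 8.54 dB

A: GR = 27.3 − 27.3/5 = 21.84 dB.
B: GR = 14 − 14/20 = 13.3 dB.
Difference: 8.54 dB in favour of A.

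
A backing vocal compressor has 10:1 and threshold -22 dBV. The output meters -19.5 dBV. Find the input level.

3 dBV

The compressed level sits -19.5 − (-22) = 2.5 dB over threshold.
Undo the ratio: input overshoot = 2.5 × 10 = 25 dB, giving input = 3 dBV.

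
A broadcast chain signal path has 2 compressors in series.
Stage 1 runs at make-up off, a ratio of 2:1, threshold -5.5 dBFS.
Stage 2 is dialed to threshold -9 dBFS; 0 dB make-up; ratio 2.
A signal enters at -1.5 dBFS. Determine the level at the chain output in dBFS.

-6.25 dBFS

Stage 1: 4 dB above -5.5 dBFS, reduced 2:1 to 2 dB above → -3.5 dBFS.
Stage 2: -3.5 dBFS is 5.5 dB over -9 dBFS; at 2:1 that becomes 2.75 dB over, giving -6.25 dBFS.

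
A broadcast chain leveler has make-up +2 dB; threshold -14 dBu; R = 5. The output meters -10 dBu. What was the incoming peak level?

Before make-up, the level was -10 − 2 = -12 dBu.
The compressed level sits -12 − (-14) = 2 dB over threshold.
Undo the ratio: input overshoot = 2 × 5 = 10 dB, giving input = -4 dBu.

-4 dBu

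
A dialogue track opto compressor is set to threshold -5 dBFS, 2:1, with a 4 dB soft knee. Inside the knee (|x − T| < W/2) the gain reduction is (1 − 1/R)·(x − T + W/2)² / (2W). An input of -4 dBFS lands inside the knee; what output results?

-4.5625 dBFS

x − T + W/2 = -4 − (-5) + 2 = 3.
GR = (1 − 1/2) × 3² / 8 = 0.5 × 9 / 8 = 0.5625 dB.
Output = -4 − 0.5625 = -4.5625 dBFS.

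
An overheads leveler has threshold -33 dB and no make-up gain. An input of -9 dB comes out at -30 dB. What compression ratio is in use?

8:1

Input overshoot = -9 − (-33) = 24 dB; output overshoot = -30 − (-33) = 3 dB.
Ratio = 24 / 3 = 8.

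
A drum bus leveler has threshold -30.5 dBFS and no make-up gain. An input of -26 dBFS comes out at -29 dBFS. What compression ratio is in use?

3:1

Input overshoot = -26 − (-30.5) = 4.5 dB; output overshoot = -29 − (-30.5) = 1.5 dB.
Ratio = 4.5 / 1.5 = 3.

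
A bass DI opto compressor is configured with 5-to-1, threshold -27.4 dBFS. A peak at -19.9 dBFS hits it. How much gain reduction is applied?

6 dB

The signal is 7.5 dB above threshold.
After 5:1 compression the overshoot becomes 7.5/5 = 1.5 dB.
GR = overshoot in − overshoot out = 7.5 − 1.5 = 6 dB.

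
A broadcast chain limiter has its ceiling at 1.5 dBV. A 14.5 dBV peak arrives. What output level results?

The limiter clamps the peak to its 1.5 dBV ceiling.

1.5 dBV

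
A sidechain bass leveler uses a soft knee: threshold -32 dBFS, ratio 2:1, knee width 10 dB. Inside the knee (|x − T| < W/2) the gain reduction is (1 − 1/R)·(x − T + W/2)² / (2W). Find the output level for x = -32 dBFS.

x − T + W/2 = -32 − (-32) + 5 = 5.
GR = (1 − 1/2) × 5² / 20 = 0.5 × 25 / 20 = 0.625 dB.
Output = -32 − 0.625 = -32.625 dBFS.

-32.625 dBFS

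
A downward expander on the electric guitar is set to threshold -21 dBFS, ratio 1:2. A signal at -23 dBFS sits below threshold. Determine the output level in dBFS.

-25 dBFS

Undershoot = (-21) − (-23) = 2 dB.
At 1:2, that expands to 4 dB under threshold.
Output = -21 − 4 = -25 dBFS.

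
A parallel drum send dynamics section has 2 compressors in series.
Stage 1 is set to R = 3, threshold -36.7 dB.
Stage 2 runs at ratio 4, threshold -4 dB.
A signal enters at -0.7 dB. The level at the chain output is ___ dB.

-24.7 dB

Stage 1: -0.7 dB is 36 dB over -36.7 dB; at 3:1 that becomes 12 dB over, giving -24.7 dB.
Stage 2: -24.7 dB ≤ -4 dB, so stage 2 doesn't engage; output -24.7 dB.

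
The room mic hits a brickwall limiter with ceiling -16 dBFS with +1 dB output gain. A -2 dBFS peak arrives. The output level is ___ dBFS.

At ∞:1, everything above -16 dBFS is held at the ceiling.
Output gain then adds 1 dB: -16 + 1 = -15 dBFS.

-15 dBFS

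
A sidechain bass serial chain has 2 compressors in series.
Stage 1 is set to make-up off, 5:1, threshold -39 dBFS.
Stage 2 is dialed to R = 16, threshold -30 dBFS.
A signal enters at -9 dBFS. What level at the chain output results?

Stage 1: -9 dBFS is 30 dB over -39 dBFS; at 5:1 that becomes 6 dB over, giving -33 dBFS.
Stage 2: below threshold (-33 ≤ -30); passes unchanged; output -33 dBFS.

-33 dBFS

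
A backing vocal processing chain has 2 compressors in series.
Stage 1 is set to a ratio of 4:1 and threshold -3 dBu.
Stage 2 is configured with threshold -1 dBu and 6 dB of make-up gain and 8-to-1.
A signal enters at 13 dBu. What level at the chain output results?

Stage 1: 16 dB above -3 dBu, reduced 4:1 to 4 dB above → 1 dBu.
Stage 2: overshoot 2 dB → 2/8 = 0.25 dB → -0.75 dBu; +6 dB make-up → 5.25 dBu.

5.25 dBu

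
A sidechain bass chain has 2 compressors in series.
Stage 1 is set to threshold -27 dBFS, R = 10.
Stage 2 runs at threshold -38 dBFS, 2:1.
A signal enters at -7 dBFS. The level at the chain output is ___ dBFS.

-31.5 dBFS

Stage 1: overshoot 20 dB → 20/10 = 2 dB → -25 dBFS.
Stage 2: overshoot 13 dB → 13/2 = 6.5 dB → -31.5 dBFS.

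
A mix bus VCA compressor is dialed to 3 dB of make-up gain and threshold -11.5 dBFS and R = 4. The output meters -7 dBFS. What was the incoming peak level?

Before make-up, the level was -7 − 3 = -10 dBFS.
The compressed level sits -10 − (-11.5) = 1.5 dB over threshold.
Before 4:1 compression the overshoot was 1.5 × 4 = 6 dB, so input = -11.5 + 6 = -5.5 dBFS.

-5.5 dBFS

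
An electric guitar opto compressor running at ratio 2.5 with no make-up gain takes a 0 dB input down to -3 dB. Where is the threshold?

-5 dB

Input is 5 dB above T (since output overshoot × R = input overshoot: (-3 − T)·2.5 = 0 − T gives T = -5 dB).
Check: -5 + (0 − (-5))/2.5 = -5 + 2 = -3 dB. ✓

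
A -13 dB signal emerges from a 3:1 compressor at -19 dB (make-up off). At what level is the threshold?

-22 dB

Let T be the threshold. Output overshoot = (input overshoot)/R, so -19 − T = (-13 − T)/3.
3·(-19 − T) = -13 − T → 2·T = -57 − (-13) = -44.
T = -44/2 = -22 dB.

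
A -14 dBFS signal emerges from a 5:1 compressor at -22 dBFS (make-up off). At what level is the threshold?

-24 dBFS

Input is 10 dB above T (since output overshoot × R = input overshoot: (-22 − T)·5 = -14 − T gives T = -24 dBFS).
Check: -24 + (-14 − (-24))/5 = -24 + 2 = -22 dBFS. ✓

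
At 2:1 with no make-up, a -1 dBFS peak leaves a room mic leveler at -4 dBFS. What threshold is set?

-7 dBFS

Gain reduction = -1 − (-4) = 3 dB; output overshoot = GR / (R − 1) = 3 / 1 = 3 dB.
Threshold = output − output overshoot = -4 − 3 = -7 dBFS.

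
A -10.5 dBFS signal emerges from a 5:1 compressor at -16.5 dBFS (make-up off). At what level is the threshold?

-18 dBFS

Gain reduction = -10.5 − (-16.5) = 6 dB; output overshoot = GR / (R − 1) = 6 / 4 = 1.5 dB.
Threshold = output − output overshoot = -16.5 − 1.5 = -18 dBFS.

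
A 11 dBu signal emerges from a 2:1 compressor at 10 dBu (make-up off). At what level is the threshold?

9 dBu

Gain reduction = 11 − 10 = 1 dB; output overshoot = GR / (R − 1) = 1 / 1 = 1 dB.
Threshold = output − output overshoot = 10 − 1 = 9 dBu.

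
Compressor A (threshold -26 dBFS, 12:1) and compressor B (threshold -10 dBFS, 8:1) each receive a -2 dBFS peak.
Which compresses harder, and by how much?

A, by 15 dB

A: 24 dB over, compressed to 2 dB over, so 22 dB of GR.
B: 8 dB over, compressed to 1 dB over, so 7 dB of GR.
A reduces 15 dB more.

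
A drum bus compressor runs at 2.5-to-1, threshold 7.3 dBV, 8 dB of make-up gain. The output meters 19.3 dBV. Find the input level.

17.3 dBV

Stripping the +8 dB make-up gives 11.3 dBV at the gain stage.
The compressed level sits 11.3 − 7.3 = 4 dB over threshold.
Input overshoot = R × output overshoot = 10 dB → input = 7.3 + 10 = 17.3 dBV.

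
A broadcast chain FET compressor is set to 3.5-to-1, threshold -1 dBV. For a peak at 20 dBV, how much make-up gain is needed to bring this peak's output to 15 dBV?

The peak compresses to -1 + 21/3.5 = 5 dBV.
To reach 15 dBV requires 15 − 5 = 10 dB of make-up.

10 dB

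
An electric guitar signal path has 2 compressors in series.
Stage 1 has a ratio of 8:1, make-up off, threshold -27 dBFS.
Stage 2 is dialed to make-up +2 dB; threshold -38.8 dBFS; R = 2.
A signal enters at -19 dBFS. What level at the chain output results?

Stage 1: overshoot 8 dB → 8/8 = 1 dB → -26 dBFS.
Stage 2: 12.8 dB above -38.8 dBFS, reduced 2:1 to 6.4 dB above → -32.4 dBFS; +2 dB make-up → -30.4 dBFS.

-30.4 dBFS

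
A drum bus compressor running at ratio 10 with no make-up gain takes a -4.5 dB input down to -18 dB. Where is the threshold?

Input is 15 dB above T (since output overshoot × R = input overshoot: (-18 − T)·10 = -4.5 − T gives T = -19.5 dB).
Check: -19.5 + (-4.5 − (-19.5))/10 = -19.5 + 1.5 = -18 dB. ✓

-19.5 dB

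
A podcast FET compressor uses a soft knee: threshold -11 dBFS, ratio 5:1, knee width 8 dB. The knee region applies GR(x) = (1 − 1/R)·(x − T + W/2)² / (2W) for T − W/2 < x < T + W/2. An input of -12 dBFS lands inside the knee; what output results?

-12.45 dBFS

x − T + W/2 = -12 − (-11) + 4 = 3.
GR = (1 − 1/5) × 3² / 16 = 0.8 × 9 / 16 = 0.45 dB.
Output = -12 − 0.45 = -12.45 dBFS.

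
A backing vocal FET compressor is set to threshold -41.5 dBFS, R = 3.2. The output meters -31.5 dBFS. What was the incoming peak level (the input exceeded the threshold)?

-9.5 dBFS

The compressed level sits -31.5 − (-41.5) = 10 dB over threshold.
Before 3.2:1 compression the overshoot was 10 × 3.2 = 32 dB, so input = -41.5 + 32 = -9.5 dBFS.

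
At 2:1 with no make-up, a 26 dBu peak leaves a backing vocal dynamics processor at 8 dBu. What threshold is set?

Gain reduction = 26 − 8 = 18 dB; output overshoot = GR / (R − 1) = 18 / 1 = 18 dB.
Threshold = output − output overshoot = 8 − 18 = -10 dBu.

-10 dBu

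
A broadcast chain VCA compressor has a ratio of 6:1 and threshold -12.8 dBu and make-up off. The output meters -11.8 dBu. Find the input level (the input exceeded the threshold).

-6.8 dBu

The compressed level sits -11.8 − (-12.8) = 1 dB over threshold.
Before 6:1 compression the overshoot was 1 × 6 = 6 dB, so input = -12.8 + 6 = -6.8 dBu.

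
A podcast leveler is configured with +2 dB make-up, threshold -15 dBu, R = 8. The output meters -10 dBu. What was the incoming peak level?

9 dBu

Remove make-up: -10 − 2 = -12 dBu.
The compressed level sits -12 − (-15) = 3 dB over threshold.
Undo the ratio: input overshoot = 3 × 8 = 24 dB, giving input = 9 dBu.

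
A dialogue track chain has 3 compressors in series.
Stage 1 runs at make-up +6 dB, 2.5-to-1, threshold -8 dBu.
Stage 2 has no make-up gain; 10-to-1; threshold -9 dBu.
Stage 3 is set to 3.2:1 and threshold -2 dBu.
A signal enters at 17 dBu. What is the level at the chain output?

Stage 1: 25 dB above -8 dBu, reduced 2.5:1 to 10 dB above → 2 dBu; +6 dB make-up → 8 dBu.
Stage 2: 8 dBu is 17 dB over -9 dBu; at 10:1 that becomes 1.7 dB over, giving -7.3 dBu.
Stage 3: -7.3 dBu is at or below the -2 dBu threshold — no compression; output -7.3 dBu.

-7.3 dBu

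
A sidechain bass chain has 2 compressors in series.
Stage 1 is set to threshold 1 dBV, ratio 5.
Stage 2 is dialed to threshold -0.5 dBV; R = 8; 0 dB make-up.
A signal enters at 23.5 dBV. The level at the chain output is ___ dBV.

Stage 1: overshoot 22.5 dB → 22.5/5 = 4.5 dB → 5.5 dBV.
Stage 2: overshoot 6 dB → 6/8 = 0.75 dB → 0.25 dBV.

0.25 dBV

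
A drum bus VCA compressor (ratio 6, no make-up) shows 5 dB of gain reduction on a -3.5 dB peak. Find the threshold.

-9.5 dB

Gain reduction = -3.5 − (-8.5) = 5 dB; output overshoot = GR / (R − 1) = 5 / 5 = 1 dB.
Threshold = output − output overshoot = -8.5 − 1 = -9.5 dB.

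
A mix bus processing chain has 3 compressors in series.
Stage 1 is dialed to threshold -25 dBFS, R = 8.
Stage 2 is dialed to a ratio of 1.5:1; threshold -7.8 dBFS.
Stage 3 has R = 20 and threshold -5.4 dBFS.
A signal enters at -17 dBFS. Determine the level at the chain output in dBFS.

Stage 1: overshoot 8 dB → 8/8 = 1 dB → -24 dBFS.
Stage 2: -24 dBFS is at or below the -7.8 dBFS threshold — no compression; output -24 dBFS.
Stage 3: -24 dBFS ≤ -5.4 dBFS, so stage 3 doesn't engage; output -24 dBFS.

-24 dBFS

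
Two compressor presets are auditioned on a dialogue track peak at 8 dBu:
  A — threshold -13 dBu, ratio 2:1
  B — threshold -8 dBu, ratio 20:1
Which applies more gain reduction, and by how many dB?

A: 21 dB over, compressed to 10.5 dB over, so 10.5 dB of GR.
B: 16 dB over, compressed to 0.8 dB over, so 15.2 dB of GR.
B applies 4.7 dB more gain reduction.

B, by 4.7 dB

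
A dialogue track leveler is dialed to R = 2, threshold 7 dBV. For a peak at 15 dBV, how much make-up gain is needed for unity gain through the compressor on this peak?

Without make-up, output = threshold + overshoot/2 = 7 + 4 = 11 dBV.
Gap to target: 4 dB.

4 dB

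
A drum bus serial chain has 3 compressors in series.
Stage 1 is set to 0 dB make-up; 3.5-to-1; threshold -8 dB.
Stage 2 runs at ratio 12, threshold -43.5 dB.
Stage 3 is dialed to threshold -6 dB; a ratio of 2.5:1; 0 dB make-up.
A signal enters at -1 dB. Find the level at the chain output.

-40.375 dB

Stage 1: overshoot 7 dB → 7/3.5 = 2 dB → -6 dB.
Stage 2: 37.5 dB above -43.5 dB, reduced 12:1 to 3.125 dB above → -40.375 dB.
Stage 3: -40.375 dB ≤ -6 dB, so stage 3 doesn't engage; output -40.375 dB.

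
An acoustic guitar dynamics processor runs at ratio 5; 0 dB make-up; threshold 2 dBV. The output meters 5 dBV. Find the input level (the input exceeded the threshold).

17 dBV

The compressed level sits 5 − 2 = 3 dB over threshold.
Input overshoot = R × output overshoot = 15 dB → input = 2 + 15 = 17 dBV.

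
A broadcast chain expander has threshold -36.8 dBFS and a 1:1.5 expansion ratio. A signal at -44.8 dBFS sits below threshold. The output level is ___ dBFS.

-48.8 dBFS

Undershoot = (-36.8) − (-44.8) = 8 dB.
At 1:1.5, that expands to 12 dB under threshold.
Output = -36.8 − 12 = -48.8 dBFS.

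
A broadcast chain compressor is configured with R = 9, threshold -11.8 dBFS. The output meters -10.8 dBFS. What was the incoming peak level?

Post-compression overshoot = -10.8 − (-11.8) = 1 dB.
Before 9:1 compression the overshoot was 1 × 9 = 9 dB, so input = -11.8 + 9 = -2.8 dBFS.

-2.8 dBFS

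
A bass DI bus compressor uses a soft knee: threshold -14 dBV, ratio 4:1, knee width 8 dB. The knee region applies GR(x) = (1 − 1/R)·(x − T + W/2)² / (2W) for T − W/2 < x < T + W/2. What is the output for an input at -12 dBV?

x − T + W/2 = -12 − (-14) + 4 = 6.
GR = (1 − 1/4) × 6² / 16 = 0.75 × 36 / 16 = 1.6875 dB.
Output = -12 − 1.6875 = -13.6875 dBV.

-13.6875 dBV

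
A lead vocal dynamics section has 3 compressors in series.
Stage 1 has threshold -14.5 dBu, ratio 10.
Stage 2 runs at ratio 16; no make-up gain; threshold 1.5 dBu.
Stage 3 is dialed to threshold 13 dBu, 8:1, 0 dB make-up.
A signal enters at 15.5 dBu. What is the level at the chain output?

Stage 1: overshoot 30 dB → 30/10 = 3 dB → -11.5 dBu.
Stage 2: -11.5 dBu ≤ 1.5 dBu, so stage 2 doesn't engage; output -11.5 dBu.
Stage 3: -11.5 dBu is at or below the 13 dBu threshold — no compression; output -11.5 dBu.

-11.5 dBu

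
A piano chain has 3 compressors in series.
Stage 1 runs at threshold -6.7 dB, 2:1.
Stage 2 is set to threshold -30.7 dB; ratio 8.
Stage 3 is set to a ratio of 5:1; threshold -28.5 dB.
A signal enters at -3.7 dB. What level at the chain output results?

-28.3025 dB

Stage 1: -3.7 dB is 3 dB over -6.7 dB; at 2:1 that becomes 1.5 dB over, giving -5.2 dB.
Stage 2: 25.5 dB above -30.7 dB, reduced 8:1 to 3.1875 dB above → -27.5125 dB.
Stage 3: overshoot 0.9875 dB → 0.9875/5 = 0.1975 dB → -28.3025 dB.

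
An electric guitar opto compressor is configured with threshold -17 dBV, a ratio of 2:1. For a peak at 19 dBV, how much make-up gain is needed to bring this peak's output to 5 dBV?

Without make-up, output = threshold + overshoot/2 = -17 + 18 = 1 dBV.
Gap to target: 4 dB.

4 dB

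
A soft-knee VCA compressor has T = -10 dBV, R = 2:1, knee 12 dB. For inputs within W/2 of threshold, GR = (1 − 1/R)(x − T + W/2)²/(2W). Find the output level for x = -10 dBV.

x − T + W/2 = -10 − (-10) + 6 = 6.
GR = (1 − 1/2) × 6² / 24 = 0.5 × 36 / 24 = 0.75 dB.
Output = -10 − 0.75 = -10.75 dBV.

-10.75 dBV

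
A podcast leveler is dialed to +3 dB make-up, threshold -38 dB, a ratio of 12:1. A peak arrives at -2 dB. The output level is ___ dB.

-32 dB

The input is 36 dB above the -38 dB threshold.
The 36 dB excess becomes 3 dB after 12:1 reduction.
Output = -38 + 3 = -35 dB; make-up adds 3 dB, giving -32 dB.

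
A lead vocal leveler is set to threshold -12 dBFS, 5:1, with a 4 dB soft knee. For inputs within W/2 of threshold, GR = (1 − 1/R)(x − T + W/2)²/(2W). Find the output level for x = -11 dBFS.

x − T + W/2 = -11 − (-12) + 2 = 3.
GR = (1 − 1/5) × 3² / 8 = 0.8 × 9 / 8 = 0.9 dB.
Output = -11 − 0.9 = -11.9 dBFS.

-11.9 dBFS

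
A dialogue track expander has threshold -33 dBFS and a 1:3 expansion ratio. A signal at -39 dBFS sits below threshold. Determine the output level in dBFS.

-51 dBFS

The input is 6 dB below the -33 dBFS threshold.
A 1:3 expander multiplies undershoot by 3: 6 × 3 = 18 dB below threshold.
Output = -33 − 18 = -51 dBFS.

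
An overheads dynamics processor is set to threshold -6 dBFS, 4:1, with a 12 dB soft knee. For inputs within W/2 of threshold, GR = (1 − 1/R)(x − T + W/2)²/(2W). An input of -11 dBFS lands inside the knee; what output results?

-11.03125 dBFS

x − T + W/2 = -11 − (-6) + 6 = 1.
GR = (1 − 1/4) × 1² / 24 = 0.75 × 1 / 24 = 0.03125 dB.
Output = -11 − 0.03125 = -11.03125 dBFS.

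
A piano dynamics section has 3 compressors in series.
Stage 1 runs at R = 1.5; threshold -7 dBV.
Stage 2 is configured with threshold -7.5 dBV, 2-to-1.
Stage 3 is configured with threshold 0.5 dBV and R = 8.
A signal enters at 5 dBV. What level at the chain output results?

-3.25 dBV

Stage 1: overshoot 12 dB → 12/1.5 = 8 dB → 1 dBV.
Stage 2: 8.5 dB above -7.5 dBV, reduced 2:1 to 4.25 dB above → -3.25 dBV.
Stage 3: -3.25 dBV is at or below the 0.5 dBV threshold — no compression; output -3.25 dBV.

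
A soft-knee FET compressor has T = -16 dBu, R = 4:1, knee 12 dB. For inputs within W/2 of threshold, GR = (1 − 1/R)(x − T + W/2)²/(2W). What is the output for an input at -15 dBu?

x − T + W/2 = -15 − (-16) + 6 = 7.
GR = (1 − 1/4) × 7² / 24 = 0.75 × 49 / 24 = 1.53125 dB.
Output = -15 − 1.53125 = -16.53125 dBu.

-16.53125 dBu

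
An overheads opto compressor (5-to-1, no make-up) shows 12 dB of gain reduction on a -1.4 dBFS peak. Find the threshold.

-16.4 dBFS

Let T be the threshold. Output overshoot = (input overshoot)/R, so -13.4 − T = (-1.4 − T)/5.
5·(-13.4 − T) = -1.4 − T → 4·T = -67 − (-1.4) = -65.6.
T = -65.6/4 = -16.4 dBFS.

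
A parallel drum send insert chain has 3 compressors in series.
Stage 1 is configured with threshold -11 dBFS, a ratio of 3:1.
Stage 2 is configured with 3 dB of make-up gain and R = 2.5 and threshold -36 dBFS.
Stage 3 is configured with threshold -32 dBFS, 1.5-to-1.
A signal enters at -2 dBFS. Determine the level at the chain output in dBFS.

-25.2 dBFS

Stage 1: -2 dBFS is 9 dB over -11 dBFS; at 3:1 that becomes 3 dB over, giving -8 dBFS.
Stage 2: -8 dBFS is 28 dB over -36 dBFS; at 2.5:1 that becomes 11.2 dB over, giving -24.8 dBFS; +3 dB make-up → -21.8 dBFS.
Stage 3: 10.2 dB above -32 dBFS, reduced 1.5:1 to 6.8 dB above → -25.2 dBFS.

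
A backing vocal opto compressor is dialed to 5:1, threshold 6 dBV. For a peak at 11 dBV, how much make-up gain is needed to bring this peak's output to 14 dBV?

Overshoot 5 dB → 5/5 = 1 dB after compression, so the compressed level is 6 + 1 = 7 dBV.
Make-up = target − compressed = 14 − 7 = 7 dB.

7 dB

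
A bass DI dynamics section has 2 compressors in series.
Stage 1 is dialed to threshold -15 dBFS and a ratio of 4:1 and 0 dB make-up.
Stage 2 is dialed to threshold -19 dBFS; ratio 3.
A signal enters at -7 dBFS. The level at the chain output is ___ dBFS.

-17 dBFS

Stage 1: -7 dBFS is 8 dB over -15 dBFS; at 4:1 that becomes 2 dB over, giving -13 dBFS.
Stage 2: 6 dB above -19 dBFS, reduced 3:1 to 2 dB above → -17 dBFS.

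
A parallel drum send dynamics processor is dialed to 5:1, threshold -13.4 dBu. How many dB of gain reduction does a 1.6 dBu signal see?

12 dB

The signal is 15 dB above threshold.
At 5:1, output sits 15/5 = 3 dB above threshold.
So the signal is attenuated by 15 − 3 = 12 dB.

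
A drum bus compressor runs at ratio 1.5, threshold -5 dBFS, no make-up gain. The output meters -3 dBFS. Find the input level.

That's 2 dB above the -5 dBFS threshold.
Before 1.5:1 compression the overshoot was 2 × 1.5 = 3 dB, so input = -5 + 3 = -2 dBFS.

-2 dBFS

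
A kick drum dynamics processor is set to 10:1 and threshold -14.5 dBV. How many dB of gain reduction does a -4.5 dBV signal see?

The signal is 10 dB above threshold.
A 10:1 ratio leaves 1 dB of that excess.
Gain reduction = 10 − 1 = 9 dB.

9 dB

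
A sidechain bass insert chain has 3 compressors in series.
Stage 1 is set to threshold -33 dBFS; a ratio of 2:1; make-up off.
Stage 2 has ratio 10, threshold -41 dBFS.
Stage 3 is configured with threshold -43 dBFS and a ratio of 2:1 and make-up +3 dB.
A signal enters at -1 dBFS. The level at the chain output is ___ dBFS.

-37.8 dBFS

Stage 1: 32 dB above -33 dBFS, reduced 2:1 to 16 dB above → -17 dBFS.
Stage 2: -17 dBFS is 24 dB over -41 dBFS; at 10:1 that becomes 2.4 dB over, giving -38.6 dBFS.
Stage 3: 4.4 dB above -43 dBFS, reduced 2:1 to 2.2 dB above → -40.8 dBFS; +3 dB make-up → -37.8 dBFS.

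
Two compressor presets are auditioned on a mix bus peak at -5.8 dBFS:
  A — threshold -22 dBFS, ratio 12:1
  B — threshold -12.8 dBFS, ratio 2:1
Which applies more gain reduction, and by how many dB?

A, by 11.35 dB

A: 16.2 dB over, compressed to 1.35 dB over, so 14.85 dB of GR.
B: 7 dB over, compressed to 3.5 dB over, so 3.5 dB of GR.
A applies 11.35 dB more gain reduction.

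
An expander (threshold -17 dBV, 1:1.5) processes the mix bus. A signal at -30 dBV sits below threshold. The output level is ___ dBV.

The input is 13 dB below the -17 dBV threshold.
A 1:1.5 expander multiplies undershoot by 1.5: 13 × 1.5 = 19.5 dB below threshold.
Output = -17 − 19.5 = -36.5 dBV.

-36.5 dBV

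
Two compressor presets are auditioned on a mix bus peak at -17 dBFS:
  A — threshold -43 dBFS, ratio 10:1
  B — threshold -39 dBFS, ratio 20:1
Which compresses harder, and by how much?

A, by 2.5 dB

A: 26 dB over, compressed to 2.6 dB over, so 23.4 dB of GR.
B: 22 dB over, compressed to 1.1 dB over, so 20.9 dB of GR.
Difference: 2.5 dB in favour of A.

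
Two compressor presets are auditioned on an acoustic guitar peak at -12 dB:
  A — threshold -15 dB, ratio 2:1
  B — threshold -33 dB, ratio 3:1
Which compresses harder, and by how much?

B, by 12.5 dB

A: 3 dB over, compressed to 1.5 dB over, so 1.5 dB of GR.
B: 21 dB over, compressed to 7 dB over, so 14 dB of GR.
Difference: 12.5 dB in favour of B.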